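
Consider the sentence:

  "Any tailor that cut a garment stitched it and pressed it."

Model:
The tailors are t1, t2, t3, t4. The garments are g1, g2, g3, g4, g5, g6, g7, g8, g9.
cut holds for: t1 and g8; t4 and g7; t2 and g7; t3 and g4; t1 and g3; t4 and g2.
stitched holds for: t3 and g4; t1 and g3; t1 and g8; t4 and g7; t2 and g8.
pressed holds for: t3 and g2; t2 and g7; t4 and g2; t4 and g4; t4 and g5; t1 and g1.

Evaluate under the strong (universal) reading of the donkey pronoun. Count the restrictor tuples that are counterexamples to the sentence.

6

"it" takes "a garment" as antecedent — a donkey pronoun bound across the clause boundary.
Strong reading: for every (t,g) with cut(t,g), stitched(t,g) ∧ pressed(t,g).
Restrictor pairs: (t1,g3) ✗  (t1,g8) ✗  (t2,g7) ✗  (t3,g4) ✗  (t4,g2) ✗  (t4,g7) ✗
Counterexamples (restrictor pairs failing the scope): 6.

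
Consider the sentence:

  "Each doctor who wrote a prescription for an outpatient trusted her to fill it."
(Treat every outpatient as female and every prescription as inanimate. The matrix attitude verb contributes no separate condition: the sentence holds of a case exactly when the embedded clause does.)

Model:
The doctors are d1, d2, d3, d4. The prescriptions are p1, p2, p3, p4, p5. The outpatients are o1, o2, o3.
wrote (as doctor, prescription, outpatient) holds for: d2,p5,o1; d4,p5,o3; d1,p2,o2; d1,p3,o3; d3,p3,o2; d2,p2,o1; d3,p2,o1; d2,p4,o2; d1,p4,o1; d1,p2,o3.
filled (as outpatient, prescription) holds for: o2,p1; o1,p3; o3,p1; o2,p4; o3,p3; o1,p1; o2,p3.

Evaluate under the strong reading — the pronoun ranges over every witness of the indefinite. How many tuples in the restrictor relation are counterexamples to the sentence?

7

"her" takes "an outpatient" as antecedent and "it" takes "a prescription"; both are donkey pronouns co-varying with the restrictor.
Strong reading: for every (d,p,o) with wrote(d,p,o), filled(o,p).
Restrictor triples: (d1,p2,o2)→filled(o2,p2) ✗  (d1,p2,o3)→filled(o3,p2) ✗  (d1,p3,o3)→filled(o3,p3) ✓  (d1,p4,o1)→filled(o1,p4) ✗  (d2,p2,o1)→filled(o1,p2) ✗  (d2,p4,o2)→filled(o2,p4) ✓  (d2,p5,o1)→filled(o1,p5) ✗  (d3,p2,o1)→filled(o1,p2) ✗  (d3,p3,o2)→filled(o2,p3) ✓  (d4,p5,o3)→filled(o3,p5) ✗
Counterexamples (restrictor triples failing the scope): 7.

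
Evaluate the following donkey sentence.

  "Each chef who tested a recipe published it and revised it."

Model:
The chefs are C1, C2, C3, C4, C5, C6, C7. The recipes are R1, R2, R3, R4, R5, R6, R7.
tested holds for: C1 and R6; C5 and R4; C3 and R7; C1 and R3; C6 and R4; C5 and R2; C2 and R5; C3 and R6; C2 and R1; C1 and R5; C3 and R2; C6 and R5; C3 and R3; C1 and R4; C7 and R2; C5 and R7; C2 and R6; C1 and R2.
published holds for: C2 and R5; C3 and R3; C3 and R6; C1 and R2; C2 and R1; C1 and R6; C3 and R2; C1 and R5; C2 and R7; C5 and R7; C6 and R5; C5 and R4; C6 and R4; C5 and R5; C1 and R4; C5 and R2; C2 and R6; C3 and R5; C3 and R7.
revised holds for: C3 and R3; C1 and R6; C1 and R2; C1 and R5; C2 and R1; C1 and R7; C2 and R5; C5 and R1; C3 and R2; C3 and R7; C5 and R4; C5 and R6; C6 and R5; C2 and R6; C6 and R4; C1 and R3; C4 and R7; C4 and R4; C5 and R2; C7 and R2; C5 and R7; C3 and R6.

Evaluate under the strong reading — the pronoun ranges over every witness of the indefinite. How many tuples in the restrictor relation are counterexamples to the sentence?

"it" takes "a recipe" as antecedent — a donkey pronoun bound across the clause boundary.
Strong reading: for every (c,r) with tested(c,r), published(c,r) ∧ revised(c,r).
Restrictor pairs: (C1,R2) ✓  (C1,R3) ✗  (C1,R4) ✗  (C1,R5) ✓  (C1,R6) ✓  (C2,R1) ✓  (C2,R5) ✓  (C2,R6) ✓  (C3,R2) ✓  (C3,R3) ✓  (C3,R6) ✓  (C3,R7) ✓  (C5,R2) ✓  (C5,R4) ✓  (C5,R7) ✓  (C6,R4) ✓  (C6,R5) ✓  (C7,R2) ✗
Counterexamples (restrictor pairs failing the scope): 3.

3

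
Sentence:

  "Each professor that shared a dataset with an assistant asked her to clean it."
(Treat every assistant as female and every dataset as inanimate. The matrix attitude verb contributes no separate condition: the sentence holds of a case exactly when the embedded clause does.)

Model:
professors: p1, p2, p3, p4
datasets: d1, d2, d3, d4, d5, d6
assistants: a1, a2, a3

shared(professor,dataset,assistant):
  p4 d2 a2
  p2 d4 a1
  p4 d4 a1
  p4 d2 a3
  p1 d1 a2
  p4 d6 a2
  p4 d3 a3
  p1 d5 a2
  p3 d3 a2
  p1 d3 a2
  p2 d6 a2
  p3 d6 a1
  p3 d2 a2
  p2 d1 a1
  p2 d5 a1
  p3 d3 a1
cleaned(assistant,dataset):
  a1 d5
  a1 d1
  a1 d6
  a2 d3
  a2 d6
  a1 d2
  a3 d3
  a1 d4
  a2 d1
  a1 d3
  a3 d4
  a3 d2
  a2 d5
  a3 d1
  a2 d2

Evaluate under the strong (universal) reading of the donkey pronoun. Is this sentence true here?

"her" takes "an assistant" as antecedent and "it" takes "a dataset"; both are donkey pronouns co-varying with the restrictor.
Strong reading: for every (p,d,a) with shared(p,d,a), cleaned(a,d).
Restrictor triples: (p1,d1,a2)→cleaned(a2,d1) ✓  (p1,d3,a2)→cleaned(a2,d3) ✓  (p1,d5,a2)→cleaned(a2,d5) ✓  (p2,d1,a1)→cleaned(a1,d1) ✓  (p2,d4,a1)→cleaned(a1,d4) ✓  (p2,d5,a1)→cleaned(a1,d5) ✓  (p2,d6,a2)→cleaned(a2,d6) ✓  (p3,d2,a2)→cleaned(a2,d2) ✓  (p3,d3,a1)→cleaned(a1,d3) ✓  (p3,d3,a2)→cleaned(a2,d3) ✓  (p3,d6,a1)→cleaned(a1,d6) ✓  (p4,d2,a2)→cleaned(a2,d2) ✓  (p4,d2,a3)→cleaned(a3,d2) ✓  (p4,d3,a3)→cleaned(a3,d3) ✓  (p4,d4,a1)→cleaned(a1,d4) ✓  (p4,d6,a2)→cleaned(a2,d6) ✓
Every restrictor triple satisfies the scope.

True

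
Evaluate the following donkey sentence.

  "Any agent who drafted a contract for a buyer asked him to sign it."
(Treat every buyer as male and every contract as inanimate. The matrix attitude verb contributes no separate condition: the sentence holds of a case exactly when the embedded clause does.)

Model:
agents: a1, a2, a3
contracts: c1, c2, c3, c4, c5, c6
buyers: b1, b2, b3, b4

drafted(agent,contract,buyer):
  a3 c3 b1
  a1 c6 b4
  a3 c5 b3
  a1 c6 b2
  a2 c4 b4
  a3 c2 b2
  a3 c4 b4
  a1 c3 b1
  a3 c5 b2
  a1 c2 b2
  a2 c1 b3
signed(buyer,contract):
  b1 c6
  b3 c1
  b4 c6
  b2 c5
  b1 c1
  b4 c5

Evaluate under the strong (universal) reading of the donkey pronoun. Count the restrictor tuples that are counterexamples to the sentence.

8

"him" takes "a buyer" as antecedent and "it" takes "a contract"; both are donkey pronouns co-varying with the restrictor.
Strong reading: for every (a,c,b) with drafted(a,c,b), signed(b,c).
Restrictor triples: (a1,c2,b2)→signed(b2,c2) ✗  (a1,c3,b1)→signed(b1,c3) ✗  (a1,c6,b2)→signed(b2,c6) ✗  (a1,c6,b4)→signed(b4,c6) ✓  (a2,c1,b3)→signed(b3,c1) ✓  (a2,c4,b4)→signed(b4,c4) ✗  (a3,c2,b2)→signed(b2,c2) ✗  (a3,c3,b1)→signed(b1,c3) ✗  (a3,c4,b4)→signed(b4,c4) ✗  (a3,c5,b2)→signed(b2,c5) ✓  (a3,c5,b3)→signed(b3,c5) ✗
Counterexamples (restrictor triples failing the scope): 8.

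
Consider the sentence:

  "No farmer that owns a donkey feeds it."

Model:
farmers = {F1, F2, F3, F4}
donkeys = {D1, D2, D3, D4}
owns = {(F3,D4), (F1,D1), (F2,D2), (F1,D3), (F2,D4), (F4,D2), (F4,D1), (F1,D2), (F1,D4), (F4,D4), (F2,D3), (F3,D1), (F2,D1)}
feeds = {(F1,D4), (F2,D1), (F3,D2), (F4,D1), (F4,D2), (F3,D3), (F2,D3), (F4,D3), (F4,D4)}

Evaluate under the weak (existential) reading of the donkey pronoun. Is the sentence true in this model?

"it" takes "a donkey" as antecedent — a donkey pronoun bound across the clause boundary.
Truth condition: for no (f,d) with owns(f,d) does feeds(f,d) hold.
Restrictor pairs — does the scope hold? (F1,D1):fails  (F1,D2):fails  (F1,D3):fails  (F1,D4):holds  (F2,D1):holds  (F2,D2):fails  (F2,D3):holds  (F2,D4):fails  (F3,D1):fails  (F3,D4):fails  (F4,D1):holds  (F4,D2):holds  (F4,D4):holds
Scope holds for 6 pair(s), so the sentence is false.

False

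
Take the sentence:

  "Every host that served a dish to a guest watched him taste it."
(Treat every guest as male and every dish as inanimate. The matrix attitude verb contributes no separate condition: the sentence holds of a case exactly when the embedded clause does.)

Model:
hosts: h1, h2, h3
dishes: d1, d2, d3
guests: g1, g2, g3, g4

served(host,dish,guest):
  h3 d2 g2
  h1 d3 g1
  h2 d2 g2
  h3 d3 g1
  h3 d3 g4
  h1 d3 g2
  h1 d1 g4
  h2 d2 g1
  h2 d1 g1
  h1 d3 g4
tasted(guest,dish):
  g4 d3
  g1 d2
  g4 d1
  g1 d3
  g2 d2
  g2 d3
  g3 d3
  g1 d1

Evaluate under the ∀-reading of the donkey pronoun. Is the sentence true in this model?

"him" takes "a guest" as antecedent and "it" takes "a dish"; both are donkey pronouns co-varying with the restrictor.
Strong reading: for every (h,d,g) with served(h,d,g), tasted(g,d).
Restrictor triples: (h1,d1,g4)→tasted(g4,d1) ✓  (h1,d3,g1)→tasted(g1,d3) ✓  (h1,d3,g2)→tasted(g2,d3) ✓  (h1,d3,g4)→tasted(g4,d3) ✓  (h2,d1,g1)→tasted(g1,d1) ✓  (h2,d2,g1)→tasted(g1,d2) ✓  (h2,d2,g2)→tasted(g2,d2) ✓  (h3,d2,g2)→tasted(g2,d2) ✓  (h3,d3,g1)→tasted(g1,d3) ✓  (h3,d3,g4)→tasted(g4,d3) ✓
Every restrictor triple satisfies the scope.

True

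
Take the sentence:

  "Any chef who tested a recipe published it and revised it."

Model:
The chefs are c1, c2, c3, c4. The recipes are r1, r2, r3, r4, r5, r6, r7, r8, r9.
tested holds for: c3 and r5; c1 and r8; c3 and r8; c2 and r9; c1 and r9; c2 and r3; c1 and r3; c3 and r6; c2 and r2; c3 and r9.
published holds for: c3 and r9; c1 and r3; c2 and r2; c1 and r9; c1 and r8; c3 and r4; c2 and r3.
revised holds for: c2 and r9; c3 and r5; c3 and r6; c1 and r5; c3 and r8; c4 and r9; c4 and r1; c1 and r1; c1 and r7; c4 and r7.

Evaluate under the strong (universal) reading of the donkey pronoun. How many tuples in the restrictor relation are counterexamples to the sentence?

10

"it" takes "a recipe" as antecedent — a donkey pronoun bound across the clause boundary.
Strong reading: for every (c,r) with tested(c,r), published(c,r) ∧ revised(c,r).
Restrictor pairs: (c1,r3) ✗  (c1,r8) ✗  (c1,r9) ✗  (c2,r2) ✗  (c2,r3) ✗  (c2,r9) ✗  (c3,r5) ✗  (c3,r6) ✗  (c3,r8) ✗  (c3,r9) ✗
Counterexamples (restrictor pairs failing the scope): 10.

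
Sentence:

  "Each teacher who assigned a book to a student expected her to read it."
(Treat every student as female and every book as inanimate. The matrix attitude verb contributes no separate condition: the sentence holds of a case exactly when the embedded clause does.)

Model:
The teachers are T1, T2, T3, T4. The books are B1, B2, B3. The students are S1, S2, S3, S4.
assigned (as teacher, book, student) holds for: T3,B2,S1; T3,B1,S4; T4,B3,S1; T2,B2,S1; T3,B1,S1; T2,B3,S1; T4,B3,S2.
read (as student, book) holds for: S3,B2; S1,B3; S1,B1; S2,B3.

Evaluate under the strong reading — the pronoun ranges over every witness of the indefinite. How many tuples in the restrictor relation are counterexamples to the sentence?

3

"her" takes "a student" as antecedent and "it" takes "a book"; both are donkey pronouns co-varying with the restrictor.
Strong reading: for every (t,b,s) with assigned(t,b,s), read(s,b).
Restrictor triples: (T2,B2,S1)→read(S1,B2) ✗  (T2,B3,S1)→read(S1,B3) ✓  (T3,B1,S1)→read(S1,B1) ✓  (T3,B1,S4)→read(S4,B1) ✗  (T3,B2,S1)→read(S1,B2) ✗  (T4,B3,S1)→read(S1,B3) ✓  (T4,B3,S2)→read(S2,B3) ✓
Counterexamples (restrictor triples failing the scope): 3.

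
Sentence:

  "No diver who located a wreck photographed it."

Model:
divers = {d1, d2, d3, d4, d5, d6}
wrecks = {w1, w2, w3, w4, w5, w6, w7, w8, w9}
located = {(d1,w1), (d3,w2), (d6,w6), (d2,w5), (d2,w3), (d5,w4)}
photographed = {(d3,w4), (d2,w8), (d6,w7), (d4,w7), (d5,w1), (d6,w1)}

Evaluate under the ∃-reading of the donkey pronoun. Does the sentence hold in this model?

"it" takes "a wreck" as antecedent — a donkey pronoun bound across the clause boundary.
Truth condition: for no (d,w) with located(d,w) does photographed(d,w) hold.
Restrictor pairs — does the scope hold? (d1,w1):fails  (d2,w3):fails  (d2,w5):fails  (d3,w2):fails  (d5,w4):fails  (d6,w6):fails
Scope holds for no restrictor pair, so the sentence is true.

True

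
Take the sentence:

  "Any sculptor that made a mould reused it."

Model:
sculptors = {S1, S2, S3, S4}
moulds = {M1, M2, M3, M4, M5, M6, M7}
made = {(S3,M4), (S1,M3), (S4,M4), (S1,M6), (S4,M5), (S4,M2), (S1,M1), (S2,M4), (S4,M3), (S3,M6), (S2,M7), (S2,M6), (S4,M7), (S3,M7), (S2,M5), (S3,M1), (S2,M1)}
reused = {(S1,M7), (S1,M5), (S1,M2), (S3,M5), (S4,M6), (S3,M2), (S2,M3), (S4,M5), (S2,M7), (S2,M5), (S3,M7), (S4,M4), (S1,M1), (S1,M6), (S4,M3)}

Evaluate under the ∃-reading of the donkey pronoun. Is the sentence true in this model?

True

"it" takes "a mould" as antecedent — a donkey pronoun bound across the clause boundary.
Weak reading: every sculptor s with some made-mould has at least one made-mould m such that reused(s,m).
Per sculptor: S1:✓  S2:✓  S3:✓  S4:✓
Every sculptor in the restrictor has a witness.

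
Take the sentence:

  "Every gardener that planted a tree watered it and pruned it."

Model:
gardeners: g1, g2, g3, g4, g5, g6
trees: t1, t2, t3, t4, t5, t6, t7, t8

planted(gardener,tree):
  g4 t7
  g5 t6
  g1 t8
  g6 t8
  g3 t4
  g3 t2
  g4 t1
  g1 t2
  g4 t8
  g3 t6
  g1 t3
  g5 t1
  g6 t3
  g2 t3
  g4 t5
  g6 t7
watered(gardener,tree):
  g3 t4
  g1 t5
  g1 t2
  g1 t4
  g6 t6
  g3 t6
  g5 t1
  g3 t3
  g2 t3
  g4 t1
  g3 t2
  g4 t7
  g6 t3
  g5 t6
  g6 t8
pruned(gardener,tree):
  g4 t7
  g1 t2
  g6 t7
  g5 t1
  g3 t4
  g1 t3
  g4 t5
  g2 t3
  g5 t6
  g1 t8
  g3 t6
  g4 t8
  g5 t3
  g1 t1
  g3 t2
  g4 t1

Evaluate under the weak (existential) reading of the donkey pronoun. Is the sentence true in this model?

"it" takes "a tree" as antecedent — a donkey pronoun bound across the clause boundary.
Weak reading: every gardener g with some planted-tree has at least one planted-tree t such that watered(g,t) ∧ pruned(g,t).
Per gardener: g1:✓  g2:✓  g3:✓  g4:✓  g5:✓  g6:✗
g6 has no witness among its planted-trees.

False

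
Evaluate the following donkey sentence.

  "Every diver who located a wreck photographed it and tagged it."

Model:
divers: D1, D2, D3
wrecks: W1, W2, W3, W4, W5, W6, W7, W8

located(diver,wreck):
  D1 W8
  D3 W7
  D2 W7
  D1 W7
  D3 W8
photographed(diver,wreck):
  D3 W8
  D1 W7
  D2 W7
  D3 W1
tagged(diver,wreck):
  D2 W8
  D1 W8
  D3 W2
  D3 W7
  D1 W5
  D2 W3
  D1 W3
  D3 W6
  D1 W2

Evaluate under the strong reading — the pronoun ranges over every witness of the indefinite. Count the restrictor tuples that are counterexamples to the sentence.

"it" takes "a wreck" as antecedent — a donkey pronoun bound across the clause boundary.
Strong reading: for every (d,w) with located(d,w), photographed(d,w) ∧ tagged(d,w).
Restrictor pairs: (D1,W7) ✗  (D1,W8) ✗  (D2,W7) ✗  (D3,W7) ✗  (D3,W8) ✗
Counterexamples (restrictor pairs failing the scope): 5.

5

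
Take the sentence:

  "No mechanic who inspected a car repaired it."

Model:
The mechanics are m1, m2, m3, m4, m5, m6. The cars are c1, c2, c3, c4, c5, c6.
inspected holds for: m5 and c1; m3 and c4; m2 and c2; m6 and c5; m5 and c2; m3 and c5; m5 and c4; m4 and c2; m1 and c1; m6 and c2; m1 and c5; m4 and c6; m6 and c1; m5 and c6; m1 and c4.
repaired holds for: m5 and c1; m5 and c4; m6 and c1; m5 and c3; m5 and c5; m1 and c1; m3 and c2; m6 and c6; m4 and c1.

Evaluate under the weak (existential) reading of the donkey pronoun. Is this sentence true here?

False

"it" takes "a car" as antecedent — a donkey pronoun bound across the clause boundary.
Truth condition: for no (m,c) with inspected(m,c) does repaired(m,c) hold.
Restrictor pairs — does the scope hold? (m1,c1):holds  (m1,c4):fails  (m1,c5):fails  (m2,c2):fails  (m3,c4):fails  (m3,c5):fails  (m4,c2):fails  (m4,c6):fails  (m5,c1):holds  (m5,c2):fails  (m5,c4):holds  (m5,c6):fails  (m6,c1):holds  (m6,c2):fails  (m6,c5):fails
Scope holds for 4 pair(s), so the sentence is false.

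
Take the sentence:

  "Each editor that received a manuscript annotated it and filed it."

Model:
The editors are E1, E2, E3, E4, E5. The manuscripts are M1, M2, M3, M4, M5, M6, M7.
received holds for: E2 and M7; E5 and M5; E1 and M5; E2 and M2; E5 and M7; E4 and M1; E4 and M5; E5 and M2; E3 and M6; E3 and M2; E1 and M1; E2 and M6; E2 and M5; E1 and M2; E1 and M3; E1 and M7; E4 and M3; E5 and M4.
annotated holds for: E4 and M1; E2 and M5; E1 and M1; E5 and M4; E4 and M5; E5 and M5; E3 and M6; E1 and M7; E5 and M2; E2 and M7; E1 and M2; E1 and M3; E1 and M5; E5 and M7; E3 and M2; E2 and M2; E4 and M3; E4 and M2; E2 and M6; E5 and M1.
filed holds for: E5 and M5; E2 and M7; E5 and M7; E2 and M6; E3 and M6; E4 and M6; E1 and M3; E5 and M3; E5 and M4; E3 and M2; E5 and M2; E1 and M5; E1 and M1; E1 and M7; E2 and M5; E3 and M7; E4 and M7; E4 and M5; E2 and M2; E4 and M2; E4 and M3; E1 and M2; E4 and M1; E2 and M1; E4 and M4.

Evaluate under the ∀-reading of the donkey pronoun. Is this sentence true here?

True

"it" takes "a manuscript" as antecedent — a donkey pronoun bound across the clause boundary.
Strong reading: for every (e,m) with received(e,m), annotated(e,m) ∧ filed(e,m).
Restrictor pairs: (E1,M1) ✓  (E1,M2) ✓  (E1,M3) ✓  (E1,M5) ✓  (E1,M7) ✓  (E2,M2) ✓  (E2,M5) ✓  (E2,M6) ✓  (E2,M7) ✓  (E3,M2) ✓  (E3,M6) ✓  (E4,M1) ✓  (E4,M3) ✓  (E4,M5) ✓  (E5,M2) ✓  (E5,M4) ✓  (E5,M5) ✓  (E5,M7) ✓
Every restrictor pair satisfies the scope.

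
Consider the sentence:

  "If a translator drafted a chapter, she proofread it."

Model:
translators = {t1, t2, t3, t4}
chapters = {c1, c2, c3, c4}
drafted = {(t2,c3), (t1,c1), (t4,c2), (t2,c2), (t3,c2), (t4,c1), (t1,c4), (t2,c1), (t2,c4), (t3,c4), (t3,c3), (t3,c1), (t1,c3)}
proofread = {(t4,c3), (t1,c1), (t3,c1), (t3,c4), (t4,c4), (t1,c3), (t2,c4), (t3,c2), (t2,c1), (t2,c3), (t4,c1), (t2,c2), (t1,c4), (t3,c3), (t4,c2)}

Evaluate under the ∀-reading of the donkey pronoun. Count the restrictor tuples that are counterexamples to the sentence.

0

"it" takes "a chapter" as antecedent — a donkey pronoun bound across the clause boundary.
Strong reading: for every (t,c) with drafted(t,c), proofread(t,c).
Restrictor pairs: (t1,c1) ✓  (t1,c3) ✓  (t1,c4) ✓  (t2,c1) ✓  (t2,c2) ✓  (t2,c3) ✓  (t2,c4) ✓  (t3,c1) ✓  (t3,c2) ✓  (t3,c3) ✓  (t3,c4) ✓  (t4,c1) ✓  (t4,c2) ✓
Counterexamples (restrictor pairs failing the scope): 0.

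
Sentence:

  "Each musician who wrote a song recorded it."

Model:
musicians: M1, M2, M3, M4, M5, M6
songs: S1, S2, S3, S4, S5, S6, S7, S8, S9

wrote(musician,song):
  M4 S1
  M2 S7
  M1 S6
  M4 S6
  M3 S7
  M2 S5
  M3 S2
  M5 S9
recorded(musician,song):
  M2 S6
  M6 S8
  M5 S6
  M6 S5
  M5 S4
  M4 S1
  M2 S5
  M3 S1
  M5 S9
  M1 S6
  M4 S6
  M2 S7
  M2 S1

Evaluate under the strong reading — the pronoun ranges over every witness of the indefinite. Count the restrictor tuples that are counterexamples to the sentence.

"it" takes "a song" as antecedent — a donkey pronoun bound across the clause boundary.
Strong reading: for every (m,s) with wrote(m,s), recorded(m,s).
Restrictor pairs: (M1,S6) ✓  (M2,S5) ✓  (M2,S7) ✓  (M3,S2) ✗  (M3,S7) ✗  (M4,S1) ✓  (M4,S6) ✓  (M5,S9) ✓
Counterexamples (restrictor pairs failing the scope): 2.

2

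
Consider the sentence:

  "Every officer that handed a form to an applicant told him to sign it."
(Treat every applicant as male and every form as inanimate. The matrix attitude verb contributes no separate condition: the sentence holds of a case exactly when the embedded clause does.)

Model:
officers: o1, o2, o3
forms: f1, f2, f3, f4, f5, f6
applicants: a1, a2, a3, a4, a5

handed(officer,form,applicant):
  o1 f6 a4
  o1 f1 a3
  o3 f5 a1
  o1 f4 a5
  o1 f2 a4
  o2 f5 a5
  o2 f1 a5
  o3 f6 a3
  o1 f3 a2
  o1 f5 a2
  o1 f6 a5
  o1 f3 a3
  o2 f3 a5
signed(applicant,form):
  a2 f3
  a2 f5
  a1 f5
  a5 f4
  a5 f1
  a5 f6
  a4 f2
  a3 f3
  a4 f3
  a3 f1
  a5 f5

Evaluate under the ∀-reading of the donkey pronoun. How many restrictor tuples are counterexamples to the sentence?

"him" takes "an applicant" as antecedent and "it" takes "a form"; both are donkey pronouns co-varying with the restrictor.
Strong reading: for every (o,f,a) with handed(o,f,a), signed(a,f).
Restrictor triples: (o1,f1,a3)→signed(a3,f1) ✓  (o1,f2,a4)→signed(a4,f2) ✓  (o1,f3,a2)→signed(a2,f3) ✓  (o1,f3,a3)→signed(a3,f3) ✓  (o1,f4,a5)→signed(a5,f4) ✓  (o1,f5,a2)→signed(a2,f5) ✓  (o1,f6,a4)→signed(a4,f6) ✗  (o1,f6,a5)→signed(a5,f6) ✓  (o2,f1,a5)→signed(a5,f1) ✓  (o2,f3,a5)→signed(a5,f3) ✗  (o2,f5,a5)→signed(a5,f5) ✓  (o3,f5,a1)→signed(a1,f5) ✓  (o3,f6,a3)→signed(a3,f6) ✗
Counterexamples (restrictor triples failing the scope): 3.

3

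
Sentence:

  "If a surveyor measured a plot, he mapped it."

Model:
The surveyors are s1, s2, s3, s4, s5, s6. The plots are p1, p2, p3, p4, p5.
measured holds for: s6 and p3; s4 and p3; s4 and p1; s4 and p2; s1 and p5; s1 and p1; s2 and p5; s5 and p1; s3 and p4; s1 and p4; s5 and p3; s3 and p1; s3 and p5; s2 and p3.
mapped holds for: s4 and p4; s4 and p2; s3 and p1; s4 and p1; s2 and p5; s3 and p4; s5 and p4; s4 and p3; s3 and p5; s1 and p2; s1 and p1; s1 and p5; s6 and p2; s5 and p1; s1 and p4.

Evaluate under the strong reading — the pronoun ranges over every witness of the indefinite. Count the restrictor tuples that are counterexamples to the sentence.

"it" takes "a plot" as antecedent — a donkey pronoun bound across the clause boundary.
Strong reading: for every (s,p) with measured(s,p), mapped(s,p).
Restrictor pairs: (s1,p1) ✓  (s1,p4) ✓  (s1,p5) ✓  (s2,p3) ✗  (s2,p5) ✓  (s3,p1) ✓  (s3,p4) ✓  (s3,p5) ✓  (s4,p1) ✓  (s4,p2) ✓  (s4,p3) ✓  (s5,p1) ✓  (s5,p3) ✗  (s6,p3) ✗
Counterexamples (restrictor pairs failing the scope): 3.

3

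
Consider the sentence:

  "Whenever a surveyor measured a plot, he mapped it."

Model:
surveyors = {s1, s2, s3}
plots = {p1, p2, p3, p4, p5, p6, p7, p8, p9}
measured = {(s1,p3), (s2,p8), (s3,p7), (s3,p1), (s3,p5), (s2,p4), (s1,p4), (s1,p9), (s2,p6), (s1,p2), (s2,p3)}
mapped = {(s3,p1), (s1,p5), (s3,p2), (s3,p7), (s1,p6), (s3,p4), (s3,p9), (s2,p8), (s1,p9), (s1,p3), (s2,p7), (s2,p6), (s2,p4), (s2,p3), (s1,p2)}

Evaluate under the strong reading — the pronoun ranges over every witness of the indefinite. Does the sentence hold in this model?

False

"it" takes "a plot" as antecedent — a donkey pronoun bound across the clause boundary.
Strong reading: for every (s,p) with measured(s,p), mapped(s,p).
Restrictor pairs: (s1,p2) ✓  (s1,p3) ✓  (s1,p4) ✗  (s1,p9) ✓  (s2,p3) ✓  (s2,p4) ✓  (s2,p6) ✓  (s2,p8) ✓  (s3,p1) ✓  (s3,p5) ✗  (s3,p7) ✓
Counterexample: (s1,p4) is in measured but fails the scope.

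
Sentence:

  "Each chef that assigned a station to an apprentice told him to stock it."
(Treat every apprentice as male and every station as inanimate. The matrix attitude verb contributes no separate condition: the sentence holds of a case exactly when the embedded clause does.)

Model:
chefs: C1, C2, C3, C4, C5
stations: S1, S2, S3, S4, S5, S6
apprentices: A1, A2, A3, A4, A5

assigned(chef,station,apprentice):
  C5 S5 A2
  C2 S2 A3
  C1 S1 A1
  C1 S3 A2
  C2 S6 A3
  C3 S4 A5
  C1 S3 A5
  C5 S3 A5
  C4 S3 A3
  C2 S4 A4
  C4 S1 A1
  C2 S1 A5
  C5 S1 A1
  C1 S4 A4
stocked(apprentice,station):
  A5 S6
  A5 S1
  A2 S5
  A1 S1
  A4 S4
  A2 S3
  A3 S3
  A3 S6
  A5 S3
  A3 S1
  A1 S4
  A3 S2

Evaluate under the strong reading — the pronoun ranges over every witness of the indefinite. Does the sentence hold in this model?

False

"him" takes "an apprentice" as antecedent and "it" takes "a station"; both are donkey pronouns co-varying with the restrictor.
Strong reading: for every (c,s,a) with assigned(c,s,a), stocked(a,s).
Restrictor triples: (C1,S1,A1)→stocked(A1,S1) ✓  (C1,S3,A2)→stocked(A2,S3) ✓  (C1,S3,A5)→stocked(A5,S3) ✓  (C1,S4,A4)→stocked(A4,S4) ✓  (C2,S1,A5)→stocked(A5,S1) ✓  (C2,S2,A3)→stocked(A3,S2) ✓  (C2,S4,A4)→stocked(A4,S4) ✓  (C2,S6,A3)→stocked(A3,S6) ✓  (C3,S4,A5)→stocked(A5,S4) ✗  (C4,S1,A1)→stocked(A1,S1) ✓  (C4,S3,A3)→stocked(A3,S3) ✓  (C5,S1,A1)→stocked(A1,S1) ✓  (C5,S3,A5)→stocked(A5,S3) ✓  (C5,S5,A2)→stocked(A2,S5) ✓
Counterexample: (C3,S4,A5) — stocked(A5,S4) does not hold.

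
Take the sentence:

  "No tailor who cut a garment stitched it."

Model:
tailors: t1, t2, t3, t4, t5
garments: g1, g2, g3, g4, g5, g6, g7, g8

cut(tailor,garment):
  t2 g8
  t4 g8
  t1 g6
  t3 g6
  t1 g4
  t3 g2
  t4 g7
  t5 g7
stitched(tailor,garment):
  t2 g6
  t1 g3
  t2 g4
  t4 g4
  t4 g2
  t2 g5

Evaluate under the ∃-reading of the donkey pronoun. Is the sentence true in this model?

True

"it" takes "a garment" as antecedent — a donkey pronoun bound across the clause boundary.
Truth condition: for no (t,g) with cut(t,g) does stitched(t,g) hold.
Restrictor pairs — does the scope hold? (t1,g4):fails  (t1,g6):fails  (t2,g8):fails  (t3,g2):fails  (t3,g6):fails  (t4,g7):fails  (t4,g8):fails  (t5,g7):fails
Scope holds for no restrictor pair, so the sentence is true.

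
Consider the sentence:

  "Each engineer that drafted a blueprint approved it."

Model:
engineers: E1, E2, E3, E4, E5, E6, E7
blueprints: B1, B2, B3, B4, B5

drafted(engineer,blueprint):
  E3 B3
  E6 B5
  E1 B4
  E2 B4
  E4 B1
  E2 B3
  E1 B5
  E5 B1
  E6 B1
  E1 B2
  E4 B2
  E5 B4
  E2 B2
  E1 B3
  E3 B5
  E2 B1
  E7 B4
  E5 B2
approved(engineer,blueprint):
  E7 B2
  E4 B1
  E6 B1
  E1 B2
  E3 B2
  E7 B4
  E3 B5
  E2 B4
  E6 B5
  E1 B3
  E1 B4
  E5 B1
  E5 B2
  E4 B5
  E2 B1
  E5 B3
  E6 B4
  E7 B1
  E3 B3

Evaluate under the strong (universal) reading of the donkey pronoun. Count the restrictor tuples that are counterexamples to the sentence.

"it" takes "a blueprint" as antecedent — a donkey pronoun bound across the clause boundary.
Strong reading: for every (e,b) with drafted(e,b), approved(e,b).
Restrictor pairs: (E1,B2) ✓  (E1,B3) ✓  (E1,B4) ✓  (E1,B5) ✗  (E2,B1) ✓  (E2,B2) ✗  (E2,B3) ✗  (E2,B4) ✓  (E3,B3) ✓  (E3,B5) ✓  (E4,B1) ✓  (E4,B2) ✗  (E5,B1) ✓  (E5,B2) ✓  (E5,B4) ✗  (E6,B1) ✓  (E6,B5) ✓  (E7,B4) ✓
Counterexamples (restrictor pairs failing the scope): 5.

5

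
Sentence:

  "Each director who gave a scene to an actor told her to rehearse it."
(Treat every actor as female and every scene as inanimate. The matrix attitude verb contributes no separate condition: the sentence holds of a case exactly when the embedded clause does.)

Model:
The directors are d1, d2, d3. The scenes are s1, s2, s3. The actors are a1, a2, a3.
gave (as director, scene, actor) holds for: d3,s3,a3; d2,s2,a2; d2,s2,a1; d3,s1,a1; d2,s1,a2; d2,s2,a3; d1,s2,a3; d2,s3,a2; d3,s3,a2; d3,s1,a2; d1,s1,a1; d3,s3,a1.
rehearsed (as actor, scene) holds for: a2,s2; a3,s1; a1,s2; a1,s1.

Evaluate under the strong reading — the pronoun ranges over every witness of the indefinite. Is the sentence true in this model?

False

"her" takes "an actor" as antecedent and "it" takes "a scene"; both are donkey pronouns co-varying with the restrictor.
Strong reading: for every (d,s,a) with gave(d,s,a), rehearsed(a,s).
Restrictor triples: (d1,s1,a1)→rehearsed(a1,s1) ✓  (d1,s2,a3)→rehearsed(a3,s2) ✗  (d2,s1,a2)→rehearsed(a2,s1) ✗  (d2,s2,a1)→rehearsed(a1,s2) ✓  (d2,s2,a2)→rehearsed(a2,s2) ✓  (d2,s2,a3)→rehearsed(a3,s2) ✗  (d2,s3,a2)→rehearsed(a2,s3) ✗  (d3,s1,a1)→rehearsed(a1,s1) ✓  (d3,s1,a2)→rehearsed(a2,s1) ✗  (d3,s3,a1)→rehearsed(a1,s3) ✗  (d3,s3,a2)→rehearsed(a2,s3) ✗  (d3,s3,a3)→rehearsed(a3,s3) ✗
Counterexample: (d1,s2,a3) — rehearsed(a3,s2) does not hold.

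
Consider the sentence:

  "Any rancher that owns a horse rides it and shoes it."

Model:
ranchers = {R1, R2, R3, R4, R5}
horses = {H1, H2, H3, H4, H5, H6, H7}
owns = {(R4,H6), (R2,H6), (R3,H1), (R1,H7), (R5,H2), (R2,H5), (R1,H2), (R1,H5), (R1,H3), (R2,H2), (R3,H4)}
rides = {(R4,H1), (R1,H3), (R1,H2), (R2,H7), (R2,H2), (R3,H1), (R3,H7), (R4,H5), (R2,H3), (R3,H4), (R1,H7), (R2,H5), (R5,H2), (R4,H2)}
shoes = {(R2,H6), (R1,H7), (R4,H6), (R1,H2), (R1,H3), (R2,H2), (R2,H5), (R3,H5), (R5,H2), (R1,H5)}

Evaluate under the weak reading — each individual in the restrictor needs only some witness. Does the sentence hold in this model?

False

"it" takes "a horse" as antecedent — a donkey pronoun bound across the clause boundary.
Weak reading: every rancher r with some owns-horse has at least one owns-horse h such that rides(r,h) ∧ shoes(r,h).
Per rancher: R1:✓  R2:✓  R3:✗  R4:✗  R5:✓
R3 has no witness among its owns-horses.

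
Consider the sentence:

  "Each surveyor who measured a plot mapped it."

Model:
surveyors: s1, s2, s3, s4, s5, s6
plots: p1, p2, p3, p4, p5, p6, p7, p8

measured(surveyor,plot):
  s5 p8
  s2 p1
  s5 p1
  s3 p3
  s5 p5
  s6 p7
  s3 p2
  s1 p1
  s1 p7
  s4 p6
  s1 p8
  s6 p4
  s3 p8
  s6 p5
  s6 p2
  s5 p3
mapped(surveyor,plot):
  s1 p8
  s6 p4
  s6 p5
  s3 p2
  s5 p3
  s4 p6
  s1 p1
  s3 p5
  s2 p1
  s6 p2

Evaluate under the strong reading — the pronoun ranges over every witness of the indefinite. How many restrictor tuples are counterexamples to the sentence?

"it" takes "a plot" as antecedent — a donkey pronoun bound across the clause boundary.
Strong reading: for every (s,p) with measured(s,p), mapped(s,p).
Restrictor pairs: (s1,p1) ✓  (s1,p7) ✗  (s1,p8) ✓  (s2,p1) ✓  (s3,p2) ✓  (s3,p3) ✗  (s3,p8) ✗  (s4,p6) ✓  (s5,p1) ✗  (s5,p3) ✓  (s5,p5) ✗  (s5,p8) ✗  (s6,p2) ✓  (s6,p4) ✓  (s6,p5) ✓  (s6,p7) ✗
Counterexamples (restrictor pairs failing the scope): 7.

7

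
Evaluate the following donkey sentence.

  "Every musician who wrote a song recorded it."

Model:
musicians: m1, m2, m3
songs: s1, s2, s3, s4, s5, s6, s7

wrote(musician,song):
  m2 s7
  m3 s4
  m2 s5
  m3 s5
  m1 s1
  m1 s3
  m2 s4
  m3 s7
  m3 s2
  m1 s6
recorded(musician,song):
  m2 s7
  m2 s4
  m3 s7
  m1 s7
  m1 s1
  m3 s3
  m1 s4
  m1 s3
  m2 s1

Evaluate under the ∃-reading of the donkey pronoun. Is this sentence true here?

True

"it" takes "a song" as antecedent — a donkey pronoun bound across the clause boundary.
Weak reading: every musician m with some wrote-song has at least one wrote-song s such that recorded(m,s).
Per musician: m1:✓  m2:✓  m3:✓
Every musician in the restrictor has a witness.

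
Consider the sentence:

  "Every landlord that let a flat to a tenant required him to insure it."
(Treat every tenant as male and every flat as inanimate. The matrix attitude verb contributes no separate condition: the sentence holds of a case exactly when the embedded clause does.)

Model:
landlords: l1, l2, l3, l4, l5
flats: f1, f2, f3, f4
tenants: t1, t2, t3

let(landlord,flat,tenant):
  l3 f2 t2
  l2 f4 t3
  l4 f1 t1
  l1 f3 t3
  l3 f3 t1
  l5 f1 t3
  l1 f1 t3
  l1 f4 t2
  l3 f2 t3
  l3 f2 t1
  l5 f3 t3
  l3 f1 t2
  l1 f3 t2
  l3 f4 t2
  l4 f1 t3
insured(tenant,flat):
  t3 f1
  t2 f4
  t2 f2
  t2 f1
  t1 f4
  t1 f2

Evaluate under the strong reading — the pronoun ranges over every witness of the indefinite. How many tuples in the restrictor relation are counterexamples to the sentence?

"him" takes "a tenant" as antecedent and "it" takes "a flat"; both are donkey pronouns co-varying with the restrictor.
Strong reading: for every (l,f,t) with let(l,f,t), insured(t,f).
Restrictor triples: (l1,f1,t3)→insured(t3,f1) ✓  (l1,f3,t2)→insured(t2,f3) ✗  (l1,f3,t3)→insured(t3,f3) ✗  (l1,f4,t2)→insured(t2,f4) ✓  (l2,f4,t3)→insured(t3,f4) ✗  (l3,f1,t2)→insured(t2,f1) ✓  (l3,f2,t1)→insured(t1,f2) ✓  (l3,f2,t2)→insured(t2,f2) ✓  (l3,f2,t3)→insured(t3,f2) ✗  (l3,f3,t1)→insured(t1,f3) ✗  (l3,f4,t2)→insured(t2,f4) ✓  (l4,f1,t1)→insured(t1,f1) ✗  (l4,f1,t3)→insured(t3,f1) ✓  (l5,f1,t3)→insured(t3,f1) ✓  (l5,f3,t3)→insured(t3,f3) ✗
Counterexamples (restrictor triples failing the scope): 7.

7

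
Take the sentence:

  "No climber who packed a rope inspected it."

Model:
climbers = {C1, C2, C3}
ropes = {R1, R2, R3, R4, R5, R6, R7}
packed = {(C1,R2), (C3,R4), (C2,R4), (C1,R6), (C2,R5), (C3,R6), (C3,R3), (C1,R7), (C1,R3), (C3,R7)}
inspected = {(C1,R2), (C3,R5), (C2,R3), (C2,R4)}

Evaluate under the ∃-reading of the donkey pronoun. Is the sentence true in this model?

"it" takes "a rope" as antecedent — a donkey pronoun bound across the clause boundary.
Truth condition: for no (c,r) with packed(c,r) does inspected(c,r) hold.
Restrictor pairs — does the scope hold? (C1,R2):holds  (C1,R3):fails  (C1,R6):fails  (C1,R7):fails  (C2,R4):holds  (C2,R5):fails  (C3,R3):fails  (C3,R4):fails  (C3,R6):fails  (C3,R7):fails
Scope holds for 2 pair(s), so the sentence is false.

False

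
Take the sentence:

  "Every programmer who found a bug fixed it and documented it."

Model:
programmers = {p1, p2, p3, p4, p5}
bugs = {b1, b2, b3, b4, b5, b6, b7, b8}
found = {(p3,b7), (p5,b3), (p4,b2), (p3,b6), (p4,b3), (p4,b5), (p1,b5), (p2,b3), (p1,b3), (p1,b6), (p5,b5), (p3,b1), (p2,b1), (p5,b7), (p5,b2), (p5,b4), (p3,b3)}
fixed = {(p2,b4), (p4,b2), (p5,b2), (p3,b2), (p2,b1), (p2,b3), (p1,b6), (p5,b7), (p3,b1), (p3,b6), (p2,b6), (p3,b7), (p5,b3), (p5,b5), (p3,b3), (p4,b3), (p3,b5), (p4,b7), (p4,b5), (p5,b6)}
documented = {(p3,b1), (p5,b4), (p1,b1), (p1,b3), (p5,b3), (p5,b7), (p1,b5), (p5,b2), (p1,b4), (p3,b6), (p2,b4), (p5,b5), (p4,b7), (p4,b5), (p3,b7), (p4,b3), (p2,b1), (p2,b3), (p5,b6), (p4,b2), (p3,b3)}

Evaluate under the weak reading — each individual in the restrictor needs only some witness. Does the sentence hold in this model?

"it" takes "a bug" as antecedent — a donkey pronoun bound across the clause boundary.
Weak reading: every programmer p with some found-bug has at least one found-bug b such that fixed(p,b) ∧ documented(p,b).
Per programmer: p1:✗  p2:✓  p3:✓  p4:✓  p5:✓
p1 has no witness among its found-bugs.

False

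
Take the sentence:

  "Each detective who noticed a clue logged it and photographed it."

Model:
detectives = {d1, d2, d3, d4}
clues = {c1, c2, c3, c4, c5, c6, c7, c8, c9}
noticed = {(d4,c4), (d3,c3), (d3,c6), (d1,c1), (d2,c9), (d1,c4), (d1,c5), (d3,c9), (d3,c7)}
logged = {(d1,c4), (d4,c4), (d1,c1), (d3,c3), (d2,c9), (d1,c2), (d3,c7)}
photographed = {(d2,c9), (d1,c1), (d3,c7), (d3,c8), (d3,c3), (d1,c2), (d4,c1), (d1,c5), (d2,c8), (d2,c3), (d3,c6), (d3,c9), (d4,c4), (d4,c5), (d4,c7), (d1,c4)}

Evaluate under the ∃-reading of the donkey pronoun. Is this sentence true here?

"it" takes "a clue" as antecedent — a donkey pronoun bound across the clause boundary.
Weak reading: every detective d with some noticed-clue has at least one noticed-clue c such that logged(d,c) ∧ photographed(d,c).
Per detective: d1:✓  d2:✓  d3:✓  d4:✓
Every detective in the restrictor has a witness.

True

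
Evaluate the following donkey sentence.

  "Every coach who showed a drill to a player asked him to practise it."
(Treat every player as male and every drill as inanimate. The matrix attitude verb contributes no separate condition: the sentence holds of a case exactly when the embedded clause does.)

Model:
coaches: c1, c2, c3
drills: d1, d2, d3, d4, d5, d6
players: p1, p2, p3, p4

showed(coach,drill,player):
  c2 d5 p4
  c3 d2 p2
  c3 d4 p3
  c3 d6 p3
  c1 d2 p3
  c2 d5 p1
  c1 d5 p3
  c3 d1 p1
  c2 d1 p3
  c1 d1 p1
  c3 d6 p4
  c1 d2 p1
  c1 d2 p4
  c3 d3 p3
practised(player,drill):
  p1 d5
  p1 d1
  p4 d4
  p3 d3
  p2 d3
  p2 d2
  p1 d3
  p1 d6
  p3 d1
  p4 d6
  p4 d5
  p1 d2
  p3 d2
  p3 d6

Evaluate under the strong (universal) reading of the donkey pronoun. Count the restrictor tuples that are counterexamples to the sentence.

3

"him" takes "a player" as antecedent and "it" takes "a drill"; both are donkey pronouns co-varying with the restrictor.
Strong reading: for every (c,d,p) with showed(c,d,p), practised(p,d).
Restrictor triples: (c1,d1,p1)→practised(p1,d1) ✓  (c1,d2,p1)→practised(p1,d2) ✓  (c1,d2,p3)→practised(p3,d2) ✓  (c1,d2,p4)→practised(p4,d2) ✗  (c1,d5,p3)→practised(p3,d5) ✗  (c2,d1,p3)→practised(p3,d1) ✓  (c2,d5,p1)→practised(p1,d5) ✓  (c2,d5,p4)→practised(p4,d5) ✓  (c3,d1,p1)→practised(p1,d1) ✓  (c3,d2,p2)→practised(p2,d2) ✓  (c3,d3,p3)→practised(p3,d3) ✓  (c3,d4,p3)→practised(p3,d4) ✗  (c3,d6,p3)→practised(p3,d6) ✓  (c3,d6,p4)→practised(p4,d6) ✓
Counterexamples (restrictor triples failing the scope): 3.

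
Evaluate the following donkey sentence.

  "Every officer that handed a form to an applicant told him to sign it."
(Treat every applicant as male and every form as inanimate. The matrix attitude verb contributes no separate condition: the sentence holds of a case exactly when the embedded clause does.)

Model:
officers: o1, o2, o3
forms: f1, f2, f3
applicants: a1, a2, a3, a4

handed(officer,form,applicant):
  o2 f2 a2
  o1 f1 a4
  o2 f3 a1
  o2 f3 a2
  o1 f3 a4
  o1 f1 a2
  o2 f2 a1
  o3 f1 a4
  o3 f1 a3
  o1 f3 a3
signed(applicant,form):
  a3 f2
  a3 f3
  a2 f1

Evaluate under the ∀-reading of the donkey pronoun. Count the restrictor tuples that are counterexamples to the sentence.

"him" takes "an applicant" as antecedent and "it" takes "a form"; both are donkey pronouns co-varying with the restrictor.
Strong reading: for every (o,f,a) with handed(o,f,a), signed(a,f).
Restrictor triples: (o1,f1,a2)→signed(a2,f1) ✓  (o1,f1,a4)→signed(a4,f1) ✗  (o1,f3,a3)→signed(a3,f3) ✓  (o1,f3,a4)→signed(a4,f3) ✗  (o2,f2,a1)→signed(a1,f2) ✗  (o2,f2,a2)→signed(a2,f2) ✗  (o2,f3,a1)→signed(a1,f3) ✗  (o2,f3,a2)→signed(a2,f3) ✗  (o3,f1,a3)→signed(a3,f1) ✗  (o3,f1,a4)→signed(a4,f1) ✗
Counterexamples (restrictor triples failing the scope): 8.

8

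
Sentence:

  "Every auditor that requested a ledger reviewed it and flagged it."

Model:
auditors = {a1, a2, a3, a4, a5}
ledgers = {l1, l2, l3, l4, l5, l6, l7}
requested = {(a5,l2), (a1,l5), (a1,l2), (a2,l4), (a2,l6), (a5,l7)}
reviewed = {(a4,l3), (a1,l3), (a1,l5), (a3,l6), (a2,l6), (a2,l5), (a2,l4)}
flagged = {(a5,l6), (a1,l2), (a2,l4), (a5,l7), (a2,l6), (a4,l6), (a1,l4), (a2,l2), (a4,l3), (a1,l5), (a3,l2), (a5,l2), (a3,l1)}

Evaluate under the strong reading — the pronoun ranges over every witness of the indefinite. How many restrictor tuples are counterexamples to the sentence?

"it" takes "a ledger" as antecedent — a donkey pronoun bound across the clause boundary.
Strong reading: for every (a,l) with requested(a,l), reviewed(a,l) ∧ flagged(a,l).
Restrictor pairs: (a1,l2) ✗  (a1,l5) ✓  (a2,l4) ✓  (a2,l6) ✓  (a5,l2) ✗  (a5,l7) ✗
Counterexamples (restrictor pairs failing the scope): 3.

3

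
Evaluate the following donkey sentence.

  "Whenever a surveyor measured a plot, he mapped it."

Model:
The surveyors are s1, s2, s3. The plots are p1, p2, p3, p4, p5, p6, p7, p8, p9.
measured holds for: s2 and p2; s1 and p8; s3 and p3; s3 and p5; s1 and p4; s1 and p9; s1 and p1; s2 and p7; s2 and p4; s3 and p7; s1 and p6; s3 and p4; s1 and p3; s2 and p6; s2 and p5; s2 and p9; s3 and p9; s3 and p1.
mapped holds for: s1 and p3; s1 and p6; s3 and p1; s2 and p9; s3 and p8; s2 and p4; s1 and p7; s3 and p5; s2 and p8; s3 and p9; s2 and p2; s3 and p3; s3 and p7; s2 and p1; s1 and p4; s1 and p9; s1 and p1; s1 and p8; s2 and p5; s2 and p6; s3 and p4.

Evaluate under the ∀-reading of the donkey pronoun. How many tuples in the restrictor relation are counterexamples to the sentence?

"it" takes "a plot" as antecedent — a donkey pronoun bound across the clause boundary.
Strong reading: for every (s,p) with measured(s,p), mapped(s,p).
Restrictor pairs: (s1,p1) ✓  (s1,p3) ✓  (s1,p4) ✓  (s1,p6) ✓  (s1,p8) ✓  (s1,p9) ✓  (s2,p2) ✓  (s2,p4) ✓  (s2,p5) ✓  (s2,p6) ✓  (s2,p7) ✗  (s2,p9) ✓  (s3,p1) ✓  (s3,p3) ✓  (s3,p4) ✓  (s3,p5) ✓  (s3,p7) ✓  (s3,p9) ✓
Counterexamples (restrictor pairs failing the scope): 1.

1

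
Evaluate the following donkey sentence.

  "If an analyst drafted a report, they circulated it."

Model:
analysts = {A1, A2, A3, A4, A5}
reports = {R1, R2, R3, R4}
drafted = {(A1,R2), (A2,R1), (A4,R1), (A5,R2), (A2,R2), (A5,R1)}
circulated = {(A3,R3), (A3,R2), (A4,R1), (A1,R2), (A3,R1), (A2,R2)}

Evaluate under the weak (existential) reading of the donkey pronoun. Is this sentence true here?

"it" takes "a report" as antecedent — a donkey pronoun bound across the clause boundary.
Weak reading: every analyst a with some drafted-report has at least one drafted-report r such that circulated(a,r).
Per analyst: A1:✓  A2:✓  A4:✓  A5:✗
A5 has no witness among its drafted-reports.

False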